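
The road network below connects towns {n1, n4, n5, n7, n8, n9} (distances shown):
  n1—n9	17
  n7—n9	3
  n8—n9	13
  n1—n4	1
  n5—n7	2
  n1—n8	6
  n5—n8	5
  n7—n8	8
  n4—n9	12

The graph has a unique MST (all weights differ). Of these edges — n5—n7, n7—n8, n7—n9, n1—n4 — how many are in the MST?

3

Sort edges by weight, then run Kruskal:
n1—n4 (1): add. Components now {n7} {n9} {n5} {n1,n4} {n8}
n5—n7 (2): add. Components now {n5,n7} {n9} {n1,n4} {n8}
n7—n9 (3): add. Components now {n5,n7,n9} {n1,n4} {n8}
n5—n8 (5): add. Components now {n5,n7,n8,n9} {n1,n4}
n1—n8 (6): add. Components now {n1,n4,n5,n7,n8,n9}
MST edge set: {n1—n4, n5—n7, n7—n9, n5—n8, n1—n8}.
Of the listed edges, {n5—n7, n7—n9, n1—n4} are in the MST → 3.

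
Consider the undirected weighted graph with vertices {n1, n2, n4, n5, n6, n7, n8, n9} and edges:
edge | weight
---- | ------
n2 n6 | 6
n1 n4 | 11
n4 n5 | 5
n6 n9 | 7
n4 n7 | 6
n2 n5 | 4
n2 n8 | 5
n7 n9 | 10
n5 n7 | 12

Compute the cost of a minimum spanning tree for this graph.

44

Kruskal's algorithm — process edges by increasing weight (ties by edge label):
n2 n5 (4): add — endpoints in different components.
n2 n8 (5): add — endpoints in different components.
n4 n5 (5): add — endpoints in different components.
n2 n6 (6): add — endpoints in different components.
n4 n7 (6): add — endpoints in different components.
n6 n9 (7): add — endpoints in different components.
n7 n9 (10): skip — n7 and n9 already connected.
n1 n4 (11): add — endpoints in different components.
MST edges: n2 n5, n2 n8, n4 n5, n2 n6, n4 n7, n6 n9, n1 n4; total weight 4+5+5+6+6+7+11 = 44.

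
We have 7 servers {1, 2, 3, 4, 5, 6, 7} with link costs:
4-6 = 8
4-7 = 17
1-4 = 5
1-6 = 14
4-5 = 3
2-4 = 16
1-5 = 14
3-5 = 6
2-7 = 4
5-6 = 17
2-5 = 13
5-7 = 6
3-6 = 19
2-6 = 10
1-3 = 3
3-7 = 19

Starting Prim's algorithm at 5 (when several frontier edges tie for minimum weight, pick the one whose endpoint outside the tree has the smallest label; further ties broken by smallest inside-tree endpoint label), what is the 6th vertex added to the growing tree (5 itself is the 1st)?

2

Grow the tree from 5 using Prim:
Step 1: cheapest edge leaving the tree is 4-5 (3); add 4.
Step 2: cheapest edge leaving the tree is 1-4 (5); add 1.
Step 3: cheapest edge leaving the tree is 1-3 (3); add 3.
Step 4: cheapest edge leaving the tree is 5-7 (6); add 7.
Step 5: cheapest edge leaving the tree is 2-7 (4); add 2.
Step 6: cheapest edge leaving the tree is 4-6 (8); add 6.
Vertex order: 5, 4, 1, 3, 7, 2, 6. The 6th vertex is 2.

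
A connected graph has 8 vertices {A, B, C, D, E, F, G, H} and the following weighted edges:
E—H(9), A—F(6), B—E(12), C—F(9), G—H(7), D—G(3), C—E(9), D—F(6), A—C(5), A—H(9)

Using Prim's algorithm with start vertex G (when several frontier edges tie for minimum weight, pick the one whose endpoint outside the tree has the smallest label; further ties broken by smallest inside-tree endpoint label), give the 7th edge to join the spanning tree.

Grow the tree from G using Prim:
Step 1: frontier [D—G 3, G—H 7] → take D—G (3); add D.
Step 2: frontier [D—F 6, G—H 7] → take D—F (6); add F.
Step 3: frontier [A—F 6, C—F 9, G—H 7] → take A—F (6); add A.
Step 4: frontier [A—C 5, A—H 9, C—F 9, G—H 7] → take A—C (5); add C.
Step 5: frontier [A—H 9, C—E 9, G—H 7] → take G—H (7); add H.
Step 6: frontier [C—E 9, E—H 9] → take C—E (9); add E.
Step 7: frontier [B—E 12] → take B—E (12); add B.
The 7th edge added is B—E.

B-E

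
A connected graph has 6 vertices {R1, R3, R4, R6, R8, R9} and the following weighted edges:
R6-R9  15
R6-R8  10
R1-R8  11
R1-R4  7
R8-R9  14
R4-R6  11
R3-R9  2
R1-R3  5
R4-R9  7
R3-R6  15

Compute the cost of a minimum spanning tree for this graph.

Kruskal: consider edges lightest-first.
R3-R9 (2): add. Components now {R4} {R8} {R3,R9} {R6} {R1}
R1-R3 (5): add. Components now {R4} {R8} {R1,R3,R9} {R6}
R1-R4 (7): add. Components now {R1,R3,R4,R9} {R8} {R6}
R4-R9 (7): skip — R4 and R9 already connected.
R6-R8 (10): add. Components now {R1,R3,R4,R9} {R6,R8}
R1-R8 (11): add. Components now {R1,R3,R4,R6,R8,R9}
MST edges: R3-R9, R1-R3, R1-R4, R6-R8, R1-R8; total weight 2+5+7+10+11 = 35.

35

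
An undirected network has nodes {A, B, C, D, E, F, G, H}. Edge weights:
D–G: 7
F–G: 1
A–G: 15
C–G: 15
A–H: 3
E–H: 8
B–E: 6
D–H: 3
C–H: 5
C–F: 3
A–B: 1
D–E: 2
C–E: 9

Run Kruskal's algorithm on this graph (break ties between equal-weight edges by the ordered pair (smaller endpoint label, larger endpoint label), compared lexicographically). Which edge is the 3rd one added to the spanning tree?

D-E

Kruskal's algorithm — process edges by increasing weight (ties by edge label):
A–B (1): add — endpoints in different components.
F–G (1): add — endpoints in different components.
D–E (2): add — endpoints in different components.
A–H (3): add — endpoints in different components.
C–F (3): add — endpoints in different components.
D–H (3): add — endpoints in different components.
C–H (5): add — endpoints in different components.
The 3rd edge added is D–E.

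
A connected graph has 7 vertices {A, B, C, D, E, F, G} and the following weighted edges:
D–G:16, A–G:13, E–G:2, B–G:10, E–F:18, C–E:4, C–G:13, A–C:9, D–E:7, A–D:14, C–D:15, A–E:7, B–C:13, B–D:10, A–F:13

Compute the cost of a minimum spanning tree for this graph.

Prim, starting at G.
Step 1: cheapest edge leaving the tree is E–G (2); add E.
Step 2: cheapest edge leaving the tree is C–E (4); add C.
Step 3: cheapest edge leaving the tree is A–E (7); add A.
Step 4: cheapest edge leaving the tree is D–E (7); add D.
Step 5: cheapest edge leaving the tree is B–D (10); add B.
Step 6: cheapest edge leaving the tree is A–F (13); add F.
MST edges: E–G, C–E, A–E, D–E, B–D, A–F; total weight 2+4+7+7+10+13 = 43.

43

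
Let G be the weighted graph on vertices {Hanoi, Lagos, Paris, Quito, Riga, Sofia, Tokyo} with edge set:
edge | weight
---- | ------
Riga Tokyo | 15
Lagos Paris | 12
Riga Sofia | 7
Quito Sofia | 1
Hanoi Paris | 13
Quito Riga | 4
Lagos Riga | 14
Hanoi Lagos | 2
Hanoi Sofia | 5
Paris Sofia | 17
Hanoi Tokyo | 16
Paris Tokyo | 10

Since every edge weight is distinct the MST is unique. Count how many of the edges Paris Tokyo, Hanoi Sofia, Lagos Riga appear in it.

Kruskal: consider edges lightest-first.
Quito Sofia (1): add — endpoints in different components.
Hanoi Lagos (2): add — endpoints in different components.
Quito Riga (4): add — endpoints in different components.
Hanoi Sofia (5): add — endpoints in different components.
Riga Sofia (7): skip — Sofia and Riga already connected.
Paris Tokyo (10): add — endpoints in different components.
Lagos Paris (12): add — endpoints in different components.
MST edge set: {Quito Sofia, Hanoi Lagos, Quito Riga, Hanoi Sofia, Paris Tokyo, Lagos Paris}.
Of the listed edges, {Paris Tokyo, Hanoi Sofia} are in the MST → 2.

2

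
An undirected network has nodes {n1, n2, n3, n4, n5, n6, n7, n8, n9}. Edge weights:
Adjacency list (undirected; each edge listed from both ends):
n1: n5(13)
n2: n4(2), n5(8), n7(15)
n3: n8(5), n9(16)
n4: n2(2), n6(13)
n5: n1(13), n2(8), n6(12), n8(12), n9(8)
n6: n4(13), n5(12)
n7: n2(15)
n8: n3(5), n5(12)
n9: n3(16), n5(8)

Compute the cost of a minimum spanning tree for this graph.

Prim's algorithm from n7:
Step 1: cheapest edge leaving the tree is n2–n7 (15); add n2.
Step 2: cheapest edge leaving the tree is n2–n4 (2); add n4.
Step 3: cheapest edge leaving the tree is n2–n5 (8); add n5.
Step 4: cheapest edge leaving the tree is n5–n9 (8); add n9.
Step 5: cheapest edge leaving the tree is n5–n6 (12); add n6.
Step 6: cheapest edge leaving the tree is n5–n8 (12); add n8.
Step 7: cheapest edge leaving the tree is n3–n8 (5); add n3.
Step 8: cheapest edge leaving the tree is n1–n5 (13); add n1.
MST edges: n2–n7, n2–n4, n2–n5, n5–n9, n5–n6, n5–n8, n3–n8, n1–n5; total weight 15+2+8+8+12+12+5+13 = 75.

75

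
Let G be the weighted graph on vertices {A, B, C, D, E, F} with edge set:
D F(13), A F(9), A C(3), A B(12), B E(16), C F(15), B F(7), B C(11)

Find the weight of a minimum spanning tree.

48

Kruskal's algorithm — process edges by increasing weight (ties by edge label):
A C (3): add — endpoints in different components.
B F (7): add — endpoints in different components.
A F (9): add — endpoints in different components.
B C (11): skip — B and C already connected.
A B (12): skip — A and B already connected.
D F (13): add — endpoints in different components.
C F (15): skip — C and F already connected.
B E (16): add — endpoints in different components.
MST edges: A C, B F, A F, D F, B E; total weight 3+7+9+13+16 = 48.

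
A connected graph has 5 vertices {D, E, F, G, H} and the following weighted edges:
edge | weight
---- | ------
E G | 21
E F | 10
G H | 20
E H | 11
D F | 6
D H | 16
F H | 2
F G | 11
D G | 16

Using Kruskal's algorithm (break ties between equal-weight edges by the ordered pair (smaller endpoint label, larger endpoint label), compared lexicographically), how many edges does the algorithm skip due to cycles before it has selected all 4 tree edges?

Kruskal: consider edges lightest-first.
F H (2): add — endpoints in different components.
D F (6): add — endpoints in different components.
E F (10): add — endpoints in different components.
E H (11): skip — E and H already connected.
F G (11): add — endpoints in different components.
Edges rejected before the tree was complete: 1.

1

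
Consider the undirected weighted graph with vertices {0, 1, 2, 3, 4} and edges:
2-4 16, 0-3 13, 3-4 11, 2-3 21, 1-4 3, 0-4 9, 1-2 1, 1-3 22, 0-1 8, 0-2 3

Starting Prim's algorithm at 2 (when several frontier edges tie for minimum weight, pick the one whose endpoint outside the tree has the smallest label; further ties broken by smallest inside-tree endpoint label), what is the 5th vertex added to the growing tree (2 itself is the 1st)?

3

Prim, starting at 2.
Step 1: frontier [1-2 1, 0-2 3, 2-4 16, 2-3 21] → take 1-2 (1); add 1.
Step 2: frontier [1-4 3, 0-1 8, 1-3 22, 0-2 3, 2-4 16, 2-3 21] → take 0-2 (3); add 0.
Step 3: frontier [0-4 9, 0-3 13, 1-4 3, 1-3 22, 2-4 16, 2-3 21] → take 1-4 (3); add 4.
Step 4: frontier [0-3 13, 1-3 22, 2-3 21, 3-4 11] → take 3-4 (11); add 3.
Vertex order: 2, 1, 0, 4, 3. The 5th vertex is 3.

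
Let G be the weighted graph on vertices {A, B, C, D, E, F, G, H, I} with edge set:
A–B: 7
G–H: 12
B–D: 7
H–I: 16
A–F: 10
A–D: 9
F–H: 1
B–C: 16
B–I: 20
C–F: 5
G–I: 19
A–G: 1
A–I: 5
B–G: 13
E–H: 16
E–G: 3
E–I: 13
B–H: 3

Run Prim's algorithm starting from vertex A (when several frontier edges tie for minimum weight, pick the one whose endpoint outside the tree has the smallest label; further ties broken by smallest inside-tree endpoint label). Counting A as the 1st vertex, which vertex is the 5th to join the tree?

Prim's algorithm from A:
Step 1: cheapest edge leaving the tree is A–G (1); add G.
Step 2: cheapest edge leaving the tree is E–G (3); add E.
Step 3: cheapest edge leaving the tree is A–I (5); add I.
Step 4: cheapest edge leaving the tree is A–B (7); add B.
Step 5: cheapest edge leaving the tree is B–H (3); add H.
Step 6: cheapest edge leaving the tree is F–H (1); add F.
Step 7: cheapest edge leaving the tree is C–F (5); add C.
Step 8: cheapest edge leaving the tree is B–D (7); add D.
Vertex order: A, G, E, I, B, H, F, C, D. The 5th vertex is B.

B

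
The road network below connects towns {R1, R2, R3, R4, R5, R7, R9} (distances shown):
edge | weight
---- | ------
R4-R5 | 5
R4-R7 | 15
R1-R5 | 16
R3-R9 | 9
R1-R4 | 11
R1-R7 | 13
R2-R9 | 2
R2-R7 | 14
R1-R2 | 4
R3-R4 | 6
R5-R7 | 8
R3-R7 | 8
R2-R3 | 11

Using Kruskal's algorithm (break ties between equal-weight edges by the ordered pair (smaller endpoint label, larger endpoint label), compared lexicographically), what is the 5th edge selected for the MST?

Sort edges by weight, then run Kruskal:
R2-R9 (2): add — endpoints in different components.
R1-R2 (4): add — endpoints in different components.
R4-R5 (5): add — endpoints in different components.
R3-R4 (6): add — endpoints in different components.
R3-R7 (8): add — endpoints in different components.
R5-R7 (8): skip — R7 and R5 already connected.
R3-R9 (9): add — endpoints in different components.
The 5th edge added is R3-R7.

R3-R7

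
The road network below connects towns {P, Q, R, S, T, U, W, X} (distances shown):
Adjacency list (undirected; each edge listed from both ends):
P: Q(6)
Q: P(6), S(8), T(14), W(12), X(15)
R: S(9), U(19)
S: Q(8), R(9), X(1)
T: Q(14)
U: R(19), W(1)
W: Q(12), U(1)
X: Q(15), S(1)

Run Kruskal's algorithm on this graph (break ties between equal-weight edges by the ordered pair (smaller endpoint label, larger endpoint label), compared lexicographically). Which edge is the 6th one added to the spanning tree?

Q-W

Sort edges by weight, then run Kruskal:
S—X (1): add — endpoints in different components.
U—W (1): add — endpoints in different components.
P—Q (6): add — endpoints in different components.
Q—S (8): add — endpoints in different components.
R—S (9): add — endpoints in different components.
Q—W (12): add — endpoints in different components.
Q—T (14): add — endpoints in different components.
The 6th edge added is Q—W.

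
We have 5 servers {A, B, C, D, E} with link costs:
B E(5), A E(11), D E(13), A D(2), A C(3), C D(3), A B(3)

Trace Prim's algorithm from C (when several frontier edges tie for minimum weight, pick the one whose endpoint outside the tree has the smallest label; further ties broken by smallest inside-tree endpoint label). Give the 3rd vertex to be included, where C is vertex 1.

D

Prim, starting at C.
Step 1: frontier [A C 3, C D 3] → take A C (3); add A.
Step 2: frontier [A D 2, A B 3, A E 11, C D 3] → take A D (2); add D.
Step 3: frontier [A B 3, A E 11, D E 13] → take A B (3); add B.
Step 4: frontier [A E 11, B E 5, D E 13] → take B E (5); add E.
Vertex order: C, A, D, B, E. The 3rd vertex is D.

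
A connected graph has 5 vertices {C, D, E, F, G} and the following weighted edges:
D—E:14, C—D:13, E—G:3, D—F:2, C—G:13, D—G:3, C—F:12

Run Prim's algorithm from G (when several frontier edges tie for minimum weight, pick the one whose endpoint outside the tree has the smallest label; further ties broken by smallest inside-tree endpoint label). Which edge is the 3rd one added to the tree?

E-G

Grow the tree from G using Prim:
Step 1: frontier [D—G 3, E—G 3, C—G 13] → take D—G (3); add D.
Step 2: frontier [D—F 2, C—D 13, D—E 14, E—G 3, C—G 13] → take D—F (2); add F.
Step 3: frontier [C—D 13, D—E 14, C—F 12, E—G 3, C—G 13] → take E—G (3); add E.
Step 4: frontier [C—D 13, C—F 12, C—G 13] → take C—F (12); add C.
The 3rd edge added is E—G.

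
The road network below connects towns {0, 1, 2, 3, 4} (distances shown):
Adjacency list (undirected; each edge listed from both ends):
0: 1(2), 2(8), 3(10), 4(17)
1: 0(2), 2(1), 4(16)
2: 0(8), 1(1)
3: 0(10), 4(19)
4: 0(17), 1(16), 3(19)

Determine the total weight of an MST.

Kruskal's algorithm — process edges by increasing weight (ties by edge label):
1–2 (1): add. Components now {0} {1,2} {3} {4}
0–1 (2): add. Components now {0,1,2} {3} {4}
0–2 (8): skip — 0 and 2 already connected.
0–3 (10): add. Components now {0,1,2,3} {4}
1–4 (16): add. Components now {0,1,2,3,4}
MST edges: 1–2, 0–1, 0–3, 1–4; total weight 1+2+10+16 = 29.

29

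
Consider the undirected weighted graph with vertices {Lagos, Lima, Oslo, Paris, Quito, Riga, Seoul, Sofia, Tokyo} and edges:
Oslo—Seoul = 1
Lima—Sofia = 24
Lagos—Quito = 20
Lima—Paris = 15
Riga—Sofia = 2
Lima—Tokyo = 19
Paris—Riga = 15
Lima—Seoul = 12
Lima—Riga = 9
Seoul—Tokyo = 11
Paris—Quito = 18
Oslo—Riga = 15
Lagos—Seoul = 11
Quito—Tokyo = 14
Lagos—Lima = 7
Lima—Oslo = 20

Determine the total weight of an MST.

Prim, starting at Riga.
Step 1: cheapest edge leaving the tree is Riga—Sofia (2); add Sofia.
Step 2: cheapest edge leaving the tree is Lima—Riga (9); add Lima.
Step 3: cheapest edge leaving the tree is Lagos—Lima (7); add Lagos.
Step 4: cheapest edge leaving the tree is Lagos—Seoul (11); add Seoul.
Step 5: cheapest edge leaving the tree is Oslo—Seoul (1); add Oslo.
Step 6: cheapest edge leaving the tree is Seoul—Tokyo (11); add Tokyo.
Step 7: cheapest edge leaving the tree is Quito—Tokyo (14); add Quito.
Step 8: cheapest edge leaving the tree is Lima—Paris (15); add Paris.
MST edges: Riga—Sofia, Lima—Riga, Lagos—Lima, Lagos—Seoul, Oslo—Seoul, Seoul—Tokyo, Quito—Tokyo, Lima—Paris; total weight 2+9+7+11+1+11+14+15 = 70.

70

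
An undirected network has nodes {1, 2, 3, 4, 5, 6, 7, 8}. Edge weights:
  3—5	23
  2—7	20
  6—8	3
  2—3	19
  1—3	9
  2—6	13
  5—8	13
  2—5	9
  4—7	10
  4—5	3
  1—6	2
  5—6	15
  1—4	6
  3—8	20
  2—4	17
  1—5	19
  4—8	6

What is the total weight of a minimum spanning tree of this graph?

42

Kruskal: consider edges lightest-first.
1—6 (2): add — endpoints in different components.
4—5 (3): add — endpoints in different components.
6—8 (3): add — endpoints in different components.
1—4 (6): add — endpoints in different components.
4—8 (6): skip — 4 and 8 already connected.
1—3 (9): add — endpoints in different components.
2—5 (9): add — endpoints in different components.
4—7 (10): add — endpoints in different components.
MST edges: 1—6, 4—5, 6—8, 1—4, 1—3, 2—5, 4—7; total weight 2+3+3+6+9+9+10 = 42.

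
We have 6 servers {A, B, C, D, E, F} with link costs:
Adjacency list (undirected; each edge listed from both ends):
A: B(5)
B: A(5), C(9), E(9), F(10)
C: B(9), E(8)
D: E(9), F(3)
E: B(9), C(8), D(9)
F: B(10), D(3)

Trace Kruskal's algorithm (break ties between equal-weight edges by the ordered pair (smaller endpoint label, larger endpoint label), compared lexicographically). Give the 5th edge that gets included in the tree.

D-E

Sort edges by weight, then run Kruskal:
D–F (3): add. Components now {A} {B} {C} {D,F} {E}
A–B (5): add. Components now {A,B} {C} {D,F} {E}
C–E (8): add. Components now {A,B} {C,E} {D,F}
B–C (9): add. Components now {A,B,C,E} {D,F}
B–E (9): skip — B and E already connected.
D–E (9): add. Components now {A,B,C,D,E,F}
The 5th edge added is D–E.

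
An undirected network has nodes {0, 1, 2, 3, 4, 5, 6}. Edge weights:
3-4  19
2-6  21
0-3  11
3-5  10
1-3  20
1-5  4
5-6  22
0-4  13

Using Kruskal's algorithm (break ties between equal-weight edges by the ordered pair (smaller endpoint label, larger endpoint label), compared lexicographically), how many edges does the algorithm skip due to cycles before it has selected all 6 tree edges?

2

Kruskal's algorithm — process edges by increasing weight (ties by edge label):
1-5 (4): add — endpoints in different components.
3-5 (10): add — endpoints in different components.
0-3 (11): add — endpoints in different components.
0-4 (13): add — endpoints in different components.
3-4 (19): skip — 3 and 4 already connected.
1-3 (20): skip — 1 and 3 already connected.
2-6 (21): add — endpoints in different components.
5-6 (22): add — endpoints in different components.
Edges rejected before the tree was complete: 2.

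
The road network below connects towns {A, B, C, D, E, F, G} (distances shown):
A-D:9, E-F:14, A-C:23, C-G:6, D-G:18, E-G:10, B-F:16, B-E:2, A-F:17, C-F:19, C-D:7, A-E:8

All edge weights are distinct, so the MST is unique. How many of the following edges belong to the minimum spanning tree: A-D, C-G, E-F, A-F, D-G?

Kruskal: consider edges lightest-first.
B-E (2): add — endpoints in different components.
C-G (6): add — endpoints in different components.
C-D (7): add — endpoints in different components.
A-E (8): add — endpoints in different components.
A-D (9): add — endpoints in different components.
E-G (10): skip — E and G already connected.
E-F (14): add — endpoints in different components.
MST edge set: {B-E, C-G, C-D, A-E, A-D, E-F}.
Of the listed edges, {A-D, C-G, E-F} are in the MST → 3.

3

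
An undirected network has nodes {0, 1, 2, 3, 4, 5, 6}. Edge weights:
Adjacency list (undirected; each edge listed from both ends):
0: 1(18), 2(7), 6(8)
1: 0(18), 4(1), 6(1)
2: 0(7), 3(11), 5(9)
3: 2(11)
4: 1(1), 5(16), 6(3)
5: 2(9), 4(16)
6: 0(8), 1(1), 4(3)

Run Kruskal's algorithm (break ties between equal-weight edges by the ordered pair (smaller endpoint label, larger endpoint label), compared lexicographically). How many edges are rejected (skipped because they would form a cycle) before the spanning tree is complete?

Kruskal: consider edges lightest-first.
1—4 (1): add — endpoints in different components.
1—6 (1): add — endpoints in different components.
4—6 (3): skip — 4 and 6 already connected.
0—2 (7): add — endpoints in different components.
0—6 (8): add — endpoints in different components.
2—5 (9): add — endpoints in different components.
2—3 (11): add — endpoints in different components.
Edges rejected before the tree was complete: 1.

1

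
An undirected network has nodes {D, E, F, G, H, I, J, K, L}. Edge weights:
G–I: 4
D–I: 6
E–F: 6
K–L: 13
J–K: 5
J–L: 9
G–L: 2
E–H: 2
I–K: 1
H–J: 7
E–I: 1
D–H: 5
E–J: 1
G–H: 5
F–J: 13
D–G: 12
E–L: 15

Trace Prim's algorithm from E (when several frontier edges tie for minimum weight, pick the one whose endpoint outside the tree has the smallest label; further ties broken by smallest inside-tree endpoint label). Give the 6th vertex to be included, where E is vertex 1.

G

Grow the tree from E using Prim:
Step 1: cheapest edge leaving the tree is E–I (1); add I.
Step 2: cheapest edge leaving the tree is E–J (1); add J.
Step 3: cheapest edge leaving the tree is I–K (1); add K.
Step 4: cheapest edge leaving the tree is E–H (2); add H.
Step 5: cheapest edge leaving the tree is G–I (4); add G.
Step 6: cheapest edge leaving the tree is G–L (2); add L.
Step 7: cheapest edge leaving the tree is D–H (5); add D.
Step 8: cheapest edge leaving the tree is E–F (6); add F.
Vertex order: E, I, J, K, H, G, L, D, F. The 6th vertex is G.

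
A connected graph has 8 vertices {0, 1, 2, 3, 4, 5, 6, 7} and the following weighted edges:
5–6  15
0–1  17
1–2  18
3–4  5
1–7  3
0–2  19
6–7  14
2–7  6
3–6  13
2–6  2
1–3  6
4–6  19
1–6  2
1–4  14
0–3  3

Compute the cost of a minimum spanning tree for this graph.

Kruskal's algorithm — process edges by increasing weight (ties by edge label):
1–6 (2): add — endpoints in different components.
2–6 (2): add — endpoints in different components.
0–3 (3): add — endpoints in different components.
1–7 (3): add — endpoints in different components.
3–4 (5): add — endpoints in different components.
1–3 (6): add — endpoints in different components.
2–7 (6): skip — 2 and 7 already connected.
3–6 (13): skip — 3 and 6 already connected.
1–4 (14): skip — 1 and 4 already connected.
6–7 (14): skip — 6 and 7 already connected.
5–6 (15): add — endpoints in different components.
MST edges: 1–6, 2–6, 0–3, 1–7, 3–4, 1–3, 5–6; total weight 2+2+3+3+5+6+15 = 36.

36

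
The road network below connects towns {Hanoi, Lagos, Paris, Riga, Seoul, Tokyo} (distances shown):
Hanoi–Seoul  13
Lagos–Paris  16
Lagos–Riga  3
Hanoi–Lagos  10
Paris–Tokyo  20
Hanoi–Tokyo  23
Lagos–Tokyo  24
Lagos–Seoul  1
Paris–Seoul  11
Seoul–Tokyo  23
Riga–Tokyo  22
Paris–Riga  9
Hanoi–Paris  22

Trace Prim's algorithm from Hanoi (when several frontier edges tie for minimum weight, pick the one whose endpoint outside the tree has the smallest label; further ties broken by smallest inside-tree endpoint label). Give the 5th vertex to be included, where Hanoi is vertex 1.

Paris

Grow the tree from Hanoi using Prim:
Step 1: frontier [Hanoi–Lagos 10, Hanoi–Seoul 13, Hanoi–Paris 22, Hanoi–Tokyo 23] → take Hanoi–Lagos (10); add Lagos.
Step 2: frontier [Hanoi–Seoul 13, Hanoi–Paris 22, Hanoi–Tokyo 23, Lagos–Seoul 1, Lagos–Riga 3, Lagos–Paris 16, Lagos–Tokyo 24] → take Lagos–Seoul (1); add Seoul.
Step 3: frontier [Hanoi–Paris 22, Hanoi–Tokyo 23, Lagos–Riga 3, Lagos–Paris 16, Lagos–Tokyo 24, Paris–Seoul 11, Seoul–Tokyo 23] → take Lagos–Riga (3); add Riga.
Step 4: frontier [Hanoi–Paris 22, Hanoi–Tokyo 23, Lagos–Paris 16, Lagos–Tokyo 24, Paris–Riga 9, Riga–Tokyo 22, Paris–Seoul 11, Seoul–Tokyo 23] → take Paris–Riga (9); add Paris.
Step 5: frontier [Hanoi–Tokyo 23, Lagos–Tokyo 24, Paris–Tokyo 20, Riga–Tokyo 22, Seoul–Tokyo 23] → take Paris–Tokyo (20); add Tokyo.
Vertex order: Hanoi, Lagos, Seoul, Riga, Paris, Tokyo. The 5th vertex is Paris.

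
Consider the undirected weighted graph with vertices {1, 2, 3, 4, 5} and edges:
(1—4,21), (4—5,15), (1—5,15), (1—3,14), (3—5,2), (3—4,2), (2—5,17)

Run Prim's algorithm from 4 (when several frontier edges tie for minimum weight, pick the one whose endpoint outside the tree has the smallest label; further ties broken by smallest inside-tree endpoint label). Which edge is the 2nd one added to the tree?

3-5

Grow the tree from 4 using Prim:
Step 1: frontier [3—4 2, 4—5 15, 1—4 21] → take 3—4 (2); add 3.
Step 2: frontier [3—5 2, 1—3 14, 4—5 15, 1—4 21] → take 3—5 (2); add 5.
Step 3: frontier [1—3 14, 1—4 21, 1—5 15, 2—5 17] → take 1—3 (14); add 1.
Step 4: frontier [2—5 17] → take 2—5 (17); add 2.
The 2nd edge added is 3—5.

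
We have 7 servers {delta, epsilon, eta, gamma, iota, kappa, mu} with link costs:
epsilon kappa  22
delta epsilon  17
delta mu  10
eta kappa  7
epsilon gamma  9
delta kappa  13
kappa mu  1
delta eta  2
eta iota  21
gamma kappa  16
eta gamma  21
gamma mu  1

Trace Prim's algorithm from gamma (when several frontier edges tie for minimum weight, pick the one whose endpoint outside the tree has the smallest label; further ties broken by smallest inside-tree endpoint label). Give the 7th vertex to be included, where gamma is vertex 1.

Grow the tree from gamma using Prim:
Step 1: frontier [gamma mu 1, epsilon gamma 9, gamma kappa 16, eta gamma 21] → take gamma mu (1); add mu.
Step 2: frontier [epsilon gamma 9, gamma kappa 16, eta gamma 21, kappa mu 1, delta mu 10] → take kappa mu (1); add kappa.
Step 3: frontier [epsilon gamma 9, eta gamma 21, eta kappa 7, delta kappa 13, epsilon kappa 22, delta mu 10] → take eta kappa (7); add eta.
Step 4: frontier [delta eta 2, eta iota 21, epsilon gamma 9, delta kappa 13, epsilon kappa 22, delta mu 10] → take delta eta (2); add delta.
Step 5: frontier [delta epsilon 17, eta iota 21, epsilon gamma 9, epsilon kappa 22] → take epsilon gamma (9); add epsilon.
Step 6: frontier [eta iota 21] → take eta iota (21); add iota.
Vertex order: gamma, mu, kappa, eta, delta, epsilon, iota. The 7th vertex is iota.

iota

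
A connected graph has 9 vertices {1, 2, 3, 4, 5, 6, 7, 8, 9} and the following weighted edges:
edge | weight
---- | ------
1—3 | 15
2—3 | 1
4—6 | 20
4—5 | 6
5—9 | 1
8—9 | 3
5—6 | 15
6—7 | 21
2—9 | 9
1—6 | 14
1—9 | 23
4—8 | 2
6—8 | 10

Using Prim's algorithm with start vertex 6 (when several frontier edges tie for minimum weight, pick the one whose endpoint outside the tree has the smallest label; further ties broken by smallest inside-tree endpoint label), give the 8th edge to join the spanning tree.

6-7

Prim's algorithm from 6:
Step 1: frontier [6—8 10, 1—6 14, 5—6 15, 4—6 20, 6—7 21] → take 6—8 (10); add 8.
Step 2: frontier [1—6 14, 5—6 15, 4—6 20, 6—7 21, 4—8 2, 8—9 3] → take 4—8 (2); add 4.
Step 3: frontier [4—5 6, 1—6 14, 5—6 15, 6—7 21, 8—9 3] → take 8—9 (3); add 9.
Step 4: frontier [4—5 6, 1—6 14, 5—6 15, 6—7 21, 5—9 1, 2—9 9, 1—9 23] → take 5—9 (1); add 5.
Step 5: frontier [1—6 14, 6—7 21, 2—9 9, 1—9 23] → take 2—9 (9); add 2.
Step 6: frontier [2—3 1, 1—6 14, 6—7 21, 1—9 23] → take 2—3 (1); add 3.
Step 7: frontier [1—3 15, 1—6 14, 6—7 21, 1—9 23] → take 1—6 (14); add 1.
Step 8: frontier [6—7 21] → take 6—7 (21); add 7.
The 8th edge added is 6—7.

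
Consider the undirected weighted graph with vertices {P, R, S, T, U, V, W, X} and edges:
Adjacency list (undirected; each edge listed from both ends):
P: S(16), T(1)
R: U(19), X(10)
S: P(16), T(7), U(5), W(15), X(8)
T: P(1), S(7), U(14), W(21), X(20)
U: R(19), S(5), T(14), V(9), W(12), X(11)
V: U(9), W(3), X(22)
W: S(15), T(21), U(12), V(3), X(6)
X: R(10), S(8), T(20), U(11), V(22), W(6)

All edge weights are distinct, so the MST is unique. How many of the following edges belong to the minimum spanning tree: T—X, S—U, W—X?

2

Sort edges by weight, then run Kruskal:
P—T (1): add — endpoints in different components.
V—W (3): add — endpoints in different components.
S—U (5): add — endpoints in different components.
W—X (6): add — endpoints in different components.
S—T (7): add — endpoints in different components.
S—X (8): add — endpoints in different components.
U—V (9): skip — U and V already connected.
R—X (10): add — endpoints in different components.
MST edge set: {P—T, V—W, S—U, W—X, S—T, S—X, R—X}.
Of the listed edges, {S—U, W—X} are in the MST → 2.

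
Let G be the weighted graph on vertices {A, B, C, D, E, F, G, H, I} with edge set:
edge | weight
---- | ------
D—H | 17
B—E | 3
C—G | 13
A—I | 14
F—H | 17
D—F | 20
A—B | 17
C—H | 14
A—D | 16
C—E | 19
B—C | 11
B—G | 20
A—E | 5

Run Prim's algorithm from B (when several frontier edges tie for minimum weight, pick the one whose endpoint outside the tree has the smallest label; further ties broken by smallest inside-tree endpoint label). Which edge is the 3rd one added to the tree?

B-C

Prim, starting at B.
Step 1: cheapest edge leaving the tree is B—E (3); add E.
Step 2: cheapest edge leaving the tree is A—E (5); add A.
Step 3: cheapest edge leaving the tree is B—C (11); add C.
Step 4: cheapest edge leaving the tree is C—G (13); add G.
Step 5: cheapest edge leaving the tree is C—H (14); add H.
Step 6: cheapest edge leaving the tree is A—I (14); add I.
Step 7: cheapest edge leaving the tree is A—D (16); add D.
Step 8: cheapest edge leaving the tree is F—H (17); add F.
The 3rd edge added is B—C.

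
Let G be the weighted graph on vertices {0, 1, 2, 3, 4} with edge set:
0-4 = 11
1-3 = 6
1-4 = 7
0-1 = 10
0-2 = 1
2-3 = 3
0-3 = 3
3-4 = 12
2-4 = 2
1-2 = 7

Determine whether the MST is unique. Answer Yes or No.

No

Sort edges by weight, then run Kruskal:
0-2 (1): add — endpoints in different components.
2-4 (2): add — endpoints in different components.
0-3 (3): add — endpoints in different components.
2-3 (3): skip — 2 and 3 already connected.
1-3 (6): add — endpoints in different components.
Non-tree edge 2-3 has weight 3, equal to the heaviest edge on its tree cycle — swapping gives another MST of the same weight. Not unique.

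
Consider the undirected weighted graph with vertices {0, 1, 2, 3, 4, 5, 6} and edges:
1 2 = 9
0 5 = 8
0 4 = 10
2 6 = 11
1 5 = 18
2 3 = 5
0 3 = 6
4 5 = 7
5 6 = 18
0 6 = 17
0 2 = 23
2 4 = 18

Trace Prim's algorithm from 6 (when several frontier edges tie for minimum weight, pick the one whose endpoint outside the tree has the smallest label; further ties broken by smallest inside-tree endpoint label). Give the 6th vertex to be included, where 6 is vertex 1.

Prim's algorithm from 6:
Step 1: frontier [2 6 11, 0 6 17, 5 6 18] → take 2 6 (11); add 2.
Step 2: frontier [2 3 5, 1 2 9, 2 4 18, 0 2 23, 0 6 17, 5 6 18] → take 2 3 (5); add 3.
Step 3: frontier [1 2 9, 2 4 18, 0 2 23, 0 3 6, 0 6 17, 5 6 18] → take 0 3 (6); add 0.
Step 4: frontier [0 5 8, 0 4 10, 1 2 9, 2 4 18, 5 6 18] → take 0 5 (8); add 5.
Step 5: frontier [0 4 10, 1 2 9, 2 4 18, 4 5 7, 1 5 18] → take 4 5 (7); add 4.
Step 6: frontier [1 2 9, 1 5 18] → take 1 2 (9); add 1.
Vertex order: 6, 2, 3, 0, 5, 4, 1. The 6th vertex is 4.

4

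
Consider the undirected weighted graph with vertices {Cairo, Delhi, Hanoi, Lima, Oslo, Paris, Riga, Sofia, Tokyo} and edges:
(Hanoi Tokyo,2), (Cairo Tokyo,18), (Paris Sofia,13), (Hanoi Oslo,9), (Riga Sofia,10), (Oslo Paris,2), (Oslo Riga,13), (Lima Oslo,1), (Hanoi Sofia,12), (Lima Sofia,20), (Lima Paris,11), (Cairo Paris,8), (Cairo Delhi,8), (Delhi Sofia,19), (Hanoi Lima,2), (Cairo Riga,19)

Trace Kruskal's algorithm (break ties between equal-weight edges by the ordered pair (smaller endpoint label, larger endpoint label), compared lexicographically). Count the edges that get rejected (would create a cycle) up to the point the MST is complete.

2

Kruskal: consider edges lightest-first.
Lima Oslo (1): add — endpoints in different components.
Hanoi Lima (2): add — endpoints in different components.
Hanoi Tokyo (2): add — endpoints in different components.
Oslo Paris (2): add — endpoints in different components.
Cairo Delhi (8): add — endpoints in different components.
Cairo Paris (8): add — endpoints in different components.
Hanoi Oslo (9): skip — Oslo and Hanoi already connected.
Riga Sofia (10): add — endpoints in different components.
Lima Paris (11): skip — Lima and Paris already connected.
Hanoi Sofia (12): add — endpoints in different components.
Edges rejected before the tree was complete: 2.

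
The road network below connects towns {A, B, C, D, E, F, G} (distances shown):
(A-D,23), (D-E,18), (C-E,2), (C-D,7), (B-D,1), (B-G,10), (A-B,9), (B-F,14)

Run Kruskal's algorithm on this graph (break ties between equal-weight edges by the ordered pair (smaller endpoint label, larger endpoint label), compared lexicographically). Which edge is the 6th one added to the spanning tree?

B-F

Kruskal: consider edges lightest-first.
B-D (1): add. Components now {A} {B,D} {C} {E} {F} {G}
C-E (2): add. Components now {A} {B,D} {C,E} {F} {G}
C-D (7): add. Components now {A} {B,C,D,E} {F} {G}
A-B (9): add. Components now {A,B,C,D,E} {F} {G}
B-G (10): add. Components now {A,B,C,D,E,G} {F}
B-F (14): add. Components now {A,B,C,D,E,F,G}
The 6th edge added is B-F.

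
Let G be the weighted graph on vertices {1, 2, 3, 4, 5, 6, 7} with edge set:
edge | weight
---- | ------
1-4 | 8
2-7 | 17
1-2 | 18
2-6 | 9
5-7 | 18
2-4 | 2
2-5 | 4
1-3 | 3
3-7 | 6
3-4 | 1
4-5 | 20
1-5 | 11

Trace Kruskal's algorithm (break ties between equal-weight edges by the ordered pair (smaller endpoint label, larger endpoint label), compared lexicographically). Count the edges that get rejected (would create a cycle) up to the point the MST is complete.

1

Sort edges by weight, then run Kruskal:
3-4 (1): add — endpoints in different components.
2-4 (2): add — endpoints in different components.
1-3 (3): add — endpoints in different components.
2-5 (4): add — endpoints in different components.
3-7 (6): add — endpoints in different components.
1-4 (8): skip — 1 and 4 already connected.
2-6 (9): add — endpoints in different components.
Edges rejected before the tree was complete: 1.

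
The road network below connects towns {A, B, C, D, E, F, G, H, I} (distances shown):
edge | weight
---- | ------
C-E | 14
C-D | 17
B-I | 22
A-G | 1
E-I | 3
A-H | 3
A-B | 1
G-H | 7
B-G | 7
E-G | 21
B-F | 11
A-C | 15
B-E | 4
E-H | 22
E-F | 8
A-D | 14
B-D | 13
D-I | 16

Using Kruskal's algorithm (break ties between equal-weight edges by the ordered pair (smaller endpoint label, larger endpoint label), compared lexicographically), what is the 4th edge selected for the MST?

E-I

Sort edges by weight, then run Kruskal:
A-B (1): add — endpoints in different components.
A-G (1): add — endpoints in different components.
A-H (3): add — endpoints in different components.
E-I (3): add — endpoints in different components.
B-E (4): add — endpoints in different components.
B-G (7): skip — B and G already connected.
G-H (7): skip — G and H already connected.
E-F (8): add — endpoints in different components.
B-F (11): skip — B and F already connected.
B-D (13): add — endpoints in different components.
A-D (14): skip — A and D already connected.
C-E (14): add — endpoints in different components.
The 4th edge added is E-I.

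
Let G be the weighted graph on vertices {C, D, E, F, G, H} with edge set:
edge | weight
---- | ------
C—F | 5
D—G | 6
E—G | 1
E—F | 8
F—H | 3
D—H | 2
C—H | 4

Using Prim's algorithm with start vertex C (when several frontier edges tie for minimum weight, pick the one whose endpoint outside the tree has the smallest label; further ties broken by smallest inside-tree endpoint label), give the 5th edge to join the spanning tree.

Prim, starting at C.
Step 1: cheapest edge leaving the tree is C—H (4); add H.
Step 2: cheapest edge leaving the tree is D—H (2); add D.
Step 3: cheapest edge leaving the tree is F—H (3); add F.
Step 4: cheapest edge leaving the tree is D—G (6); add G.
Step 5: cheapest edge leaving the tree is E—G (1); add E.
The 5th edge added is E—G.

E-G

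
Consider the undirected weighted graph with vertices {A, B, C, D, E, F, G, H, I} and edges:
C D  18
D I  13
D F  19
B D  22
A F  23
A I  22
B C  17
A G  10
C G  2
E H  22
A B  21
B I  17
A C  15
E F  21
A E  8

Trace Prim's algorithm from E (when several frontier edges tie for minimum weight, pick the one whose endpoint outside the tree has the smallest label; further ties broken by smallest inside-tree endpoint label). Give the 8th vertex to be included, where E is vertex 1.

Prim, starting at E.
Step 1: cheapest edge leaving the tree is A E (8); add A.
Step 2: cheapest edge leaving the tree is A G (10); add G.
Step 3: cheapest edge leaving the tree is C G (2); add C.
Step 4: cheapest edge leaving the tree is B C (17); add B.
Step 5: cheapest edge leaving the tree is B I (17); add I.
Step 6: cheapest edge leaving the tree is D I (13); add D.
Step 7: cheapest edge leaving the tree is D F (19); add F.
Step 8: cheapest edge leaving the tree is E H (22); add H.
Vertex order: E, A, G, C, B, I, D, F, H. The 8th vertex is F.

F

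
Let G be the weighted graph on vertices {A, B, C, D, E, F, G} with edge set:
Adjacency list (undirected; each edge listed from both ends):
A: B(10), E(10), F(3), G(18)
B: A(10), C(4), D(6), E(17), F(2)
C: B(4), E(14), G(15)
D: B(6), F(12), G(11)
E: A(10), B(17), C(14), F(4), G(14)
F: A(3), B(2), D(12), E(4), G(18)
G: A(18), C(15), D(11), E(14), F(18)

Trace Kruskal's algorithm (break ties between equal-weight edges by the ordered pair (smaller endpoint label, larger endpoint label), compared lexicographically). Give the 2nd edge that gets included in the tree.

A-F

Kruskal's algorithm — process edges by increasing weight (ties by edge label):
B F (2): add. Components now {A} {B,F} {C} {D} {E} {G}
A F (3): add. Components now {A,B,F} {C} {D} {E} {G}
B C (4): add. Components now {A,B,C,F} {D} {E} {G}
E F (4): add. Components now {A,B,C,E,F} {D} {G}
B D (6): add. Components now {A,B,C,D,E,F} {G}
A B (10): skip — A and B already connected.
A E (10): skip — A and E already connected.
D G (11): add. Components now {A,B,C,D,E,F,G}
The 2nd edge added is A F.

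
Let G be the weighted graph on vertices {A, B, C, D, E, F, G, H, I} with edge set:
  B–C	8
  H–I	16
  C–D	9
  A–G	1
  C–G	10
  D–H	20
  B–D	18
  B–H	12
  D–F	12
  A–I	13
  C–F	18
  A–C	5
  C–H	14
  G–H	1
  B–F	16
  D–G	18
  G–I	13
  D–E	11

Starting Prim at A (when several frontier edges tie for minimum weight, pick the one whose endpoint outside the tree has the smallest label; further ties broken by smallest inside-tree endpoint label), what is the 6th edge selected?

Grow the tree from A using Prim:
Step 1: cheapest edge leaving the tree is A–G (1); add G.
Step 2: cheapest edge leaving the tree is G–H (1); add H.
Step 3: cheapest edge leaving the tree is A–C (5); add C.
Step 4: cheapest edge leaving the tree is B–C (8); add B.
Step 5: cheapest edge leaving the tree is C–D (9); add D.
Step 6: cheapest edge leaving the tree is D–E (11); add E.
Step 7: cheapest edge leaving the tree is D–F (12); add F.
Step 8: cheapest edge leaving the tree is A–I (13); add I.
The 6th edge added is D–E.

D-E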